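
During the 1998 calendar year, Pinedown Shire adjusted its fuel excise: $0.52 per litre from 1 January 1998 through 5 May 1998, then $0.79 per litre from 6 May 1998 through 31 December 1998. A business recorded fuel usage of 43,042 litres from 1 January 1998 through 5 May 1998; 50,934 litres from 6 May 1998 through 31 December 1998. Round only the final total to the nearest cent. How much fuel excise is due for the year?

$62619.70

1 January – 5 May 1998: 43,042 litres at $0.52/litre → $22381.84
6 May – 31 December 1998: 50,934 litres at $0.79/litre → $40237.86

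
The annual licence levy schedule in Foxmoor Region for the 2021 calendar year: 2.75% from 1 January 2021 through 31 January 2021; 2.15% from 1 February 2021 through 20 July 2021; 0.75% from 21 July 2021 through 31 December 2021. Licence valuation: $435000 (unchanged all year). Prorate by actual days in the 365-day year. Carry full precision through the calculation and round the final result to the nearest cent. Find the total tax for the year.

$6837.84

1 January – 31 January 2021: 31 days at 2.75% → $435000 × 2.75% × 31/365 = $1015.9932
1 February – 20 July 2021: 170 days at 2.15% → $435000 × 2.15% × 170/365 = $4355.9589
21 July – 31 December 2021: 164 days at 0.75% → $435000 × 0.75% × 164/365 = $1465.8904
Total = $6837.8425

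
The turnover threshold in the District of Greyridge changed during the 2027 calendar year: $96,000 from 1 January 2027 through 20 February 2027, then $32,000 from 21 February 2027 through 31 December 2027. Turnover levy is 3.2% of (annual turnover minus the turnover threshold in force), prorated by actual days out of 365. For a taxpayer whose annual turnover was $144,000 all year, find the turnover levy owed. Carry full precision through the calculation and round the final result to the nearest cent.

1 January – 20 February 2027: 51 days, exemption $96,000 → ($144,000 − $96,000) × 3.2% × 51/365 = $214.6192
21 February – 31 December 2027: 314 days, exemption $32,000 → ($144,000 − $32,000) × 3.2% × 314/365 = $3,083.2219
Total = $3,297.8411

$3,297.84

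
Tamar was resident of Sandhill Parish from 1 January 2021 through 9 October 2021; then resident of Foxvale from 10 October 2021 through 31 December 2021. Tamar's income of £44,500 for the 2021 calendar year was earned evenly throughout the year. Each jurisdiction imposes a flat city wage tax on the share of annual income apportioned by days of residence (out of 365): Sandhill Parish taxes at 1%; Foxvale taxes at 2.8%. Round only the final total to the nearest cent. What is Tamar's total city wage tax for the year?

£627.15

Sandhill Parish, 1 January – 9 October 2021: 282 days → £44,500 × 1% × 282/365 = £343.8082
Foxvale, 10 October – 31 December 2021: 83 days → £44,500 × 2.8% × 83/365 = £283.3370
Total = £627.1452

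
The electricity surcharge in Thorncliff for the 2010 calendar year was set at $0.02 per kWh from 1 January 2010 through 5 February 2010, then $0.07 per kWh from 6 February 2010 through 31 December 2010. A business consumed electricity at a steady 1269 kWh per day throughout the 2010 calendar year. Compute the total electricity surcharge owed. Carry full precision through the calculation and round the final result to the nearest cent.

1 January – 5 February 2010: 36 days × 1269 kWh/day = 45,684 kWh at $0.02/kWh → $913.68
6 February – 31 December 2010: 329 days × 1269 kWh/day = 417,501 kWh at $0.07/kWh → $29,225.07

$30,138.75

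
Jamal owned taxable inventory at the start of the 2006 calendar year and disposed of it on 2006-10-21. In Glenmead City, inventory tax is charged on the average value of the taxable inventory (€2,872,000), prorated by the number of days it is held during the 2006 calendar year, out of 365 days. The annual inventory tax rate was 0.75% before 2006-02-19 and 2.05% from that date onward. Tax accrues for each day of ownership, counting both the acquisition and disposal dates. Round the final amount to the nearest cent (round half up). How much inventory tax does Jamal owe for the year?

2006-01-01 to 2006-02-18: 49 days at 0.75% → €2,872,000 × 0.75% × 49/365 = €2,891.6712
2006-02-19 to 2006-10-21: 245 days at 2.05% → €2,872,000 × 2.05% × 245/365 = €39,519.5068
Total = €42,411.1781

€42,411.18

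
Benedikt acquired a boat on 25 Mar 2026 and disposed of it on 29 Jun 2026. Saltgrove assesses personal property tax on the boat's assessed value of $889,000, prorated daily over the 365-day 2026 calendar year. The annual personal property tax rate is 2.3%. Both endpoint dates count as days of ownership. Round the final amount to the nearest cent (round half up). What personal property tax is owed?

Days held (25 Mar – 29 Jun 2026): 97 out of 365
Tax = $889,000 × 2.3% × 97/365 = $5,433.8603

$5,433.86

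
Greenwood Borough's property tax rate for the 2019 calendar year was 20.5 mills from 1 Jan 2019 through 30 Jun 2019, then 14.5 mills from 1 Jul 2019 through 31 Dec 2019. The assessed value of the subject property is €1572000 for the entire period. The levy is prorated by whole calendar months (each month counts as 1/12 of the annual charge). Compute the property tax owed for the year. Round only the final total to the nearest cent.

€27510.00

1 Jan – 30 Jun 2019: 6 months at 20.5 mills → €1572000 × 2.05% × 6/12 = €16113.0000
1 Jul – 31 Dec 2019: 6 months at 14.5 mills → €1572000 × 1.45% × 6/12 = €11397.0000
Total = €27510.0000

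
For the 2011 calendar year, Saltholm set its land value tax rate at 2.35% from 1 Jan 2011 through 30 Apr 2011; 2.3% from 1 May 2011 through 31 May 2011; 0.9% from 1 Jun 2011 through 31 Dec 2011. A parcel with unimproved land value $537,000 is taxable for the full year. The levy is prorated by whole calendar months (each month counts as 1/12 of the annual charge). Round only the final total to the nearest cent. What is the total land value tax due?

$8,055.00

1 Jan – 30 Apr 2011: 4 months at 2.35% → $537,000 × 2.35% × 4/12 = $4,206.5000
1 May – 31 May 2011: 1 month at 2.3% → $537,000 × 2.3% × 1/12 = $1,029.2500
1 Jun – 31 Dec 2011: 7 months at 0.9% → $537,000 × 0.9% × 7/12 = $2,819.2500
Total = $8,055.0000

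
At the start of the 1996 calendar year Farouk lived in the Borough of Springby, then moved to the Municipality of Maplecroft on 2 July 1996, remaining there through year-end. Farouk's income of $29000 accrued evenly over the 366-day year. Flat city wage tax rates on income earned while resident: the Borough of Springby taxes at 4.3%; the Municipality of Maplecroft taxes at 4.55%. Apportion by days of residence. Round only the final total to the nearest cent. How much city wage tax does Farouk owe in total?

$1283.25

The Borough of Springby, 1 January – 1 July 1996: 183 days → $29000 × 4.3% × 183/366 = $623.5000
The Municipality of Maplecroft, 2 July – 31 December 1996: 183 days → $29000 × 4.55% × 183/366 = $659.7500
Total = $1283.2500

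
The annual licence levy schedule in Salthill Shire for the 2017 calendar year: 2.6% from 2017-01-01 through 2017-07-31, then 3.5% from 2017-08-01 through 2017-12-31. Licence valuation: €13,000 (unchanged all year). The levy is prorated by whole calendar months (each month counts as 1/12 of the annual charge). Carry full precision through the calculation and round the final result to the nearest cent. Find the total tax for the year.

€386.75

2017-01-01 to 2017-07-31: 7 months at 2.6% → €13,000 × 2.6% × 7/12 = €197.1667
2017-08-01 to 2017-12-31: 5 months at 3.5% → €13,000 × 3.5% × 5/12 = €189.5833
Total = €386.7500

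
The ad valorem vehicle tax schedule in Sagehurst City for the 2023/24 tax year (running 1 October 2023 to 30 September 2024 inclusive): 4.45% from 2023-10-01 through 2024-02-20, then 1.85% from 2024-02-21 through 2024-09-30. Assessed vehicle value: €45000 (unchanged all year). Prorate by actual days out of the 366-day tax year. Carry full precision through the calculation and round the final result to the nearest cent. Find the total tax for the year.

2023-10-01 to 2024-02-20: 143 days at 4.45% → €45000 × 4.45% × 143/366 = €782.3975
2024-02-21 to 2024-09-30: 223 days at 1.85% → €45000 × 1.85% × 223/366 = €507.2336
Total = €1289.6311

€1289.63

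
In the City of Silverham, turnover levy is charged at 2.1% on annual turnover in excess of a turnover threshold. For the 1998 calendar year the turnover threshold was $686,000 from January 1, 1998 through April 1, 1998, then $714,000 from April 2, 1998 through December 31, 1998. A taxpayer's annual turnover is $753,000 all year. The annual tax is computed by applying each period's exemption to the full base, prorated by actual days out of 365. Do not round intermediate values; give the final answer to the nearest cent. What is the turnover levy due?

$965.60

January 1 – April 1, 1998: 91 days, exemption $686,000 → ($753,000 − $686,000) × 2.1% × 91/365 = $350.7863
April 2 – December 31, 1998: 274 days, exemption $714,000 → ($753,000 − $714,000) × 2.1% × 274/365 = $614.8110
Total = $965.5973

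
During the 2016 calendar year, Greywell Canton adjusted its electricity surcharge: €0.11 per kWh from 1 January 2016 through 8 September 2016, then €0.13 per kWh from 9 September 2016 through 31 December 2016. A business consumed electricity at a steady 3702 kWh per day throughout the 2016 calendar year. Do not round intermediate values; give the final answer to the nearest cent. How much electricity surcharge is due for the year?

€157483.08

1 January – 8 September 2016: 252 days × 3702 kWh/day = 932,904 kWh at €0.11/kWh → €102619.44
9 September – 31 December 2016: 114 days × 3702 kWh/day = 422,028 kWh at €0.13/kWh → €54863.64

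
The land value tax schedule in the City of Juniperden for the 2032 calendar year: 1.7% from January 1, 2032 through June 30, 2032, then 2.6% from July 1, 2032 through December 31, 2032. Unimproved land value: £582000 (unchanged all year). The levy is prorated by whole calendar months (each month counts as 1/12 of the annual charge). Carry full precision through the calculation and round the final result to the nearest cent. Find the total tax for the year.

£12513.00

January 1 – June 30, 2032: 6 months at 1.7% → £582000 × 1.7% × 6/12 = £4947.0000
July 1 – December 31, 2032: 6 months at 2.6% → £582000 × 2.6% × 6/12 = £7566.0000
Total = £12513.0000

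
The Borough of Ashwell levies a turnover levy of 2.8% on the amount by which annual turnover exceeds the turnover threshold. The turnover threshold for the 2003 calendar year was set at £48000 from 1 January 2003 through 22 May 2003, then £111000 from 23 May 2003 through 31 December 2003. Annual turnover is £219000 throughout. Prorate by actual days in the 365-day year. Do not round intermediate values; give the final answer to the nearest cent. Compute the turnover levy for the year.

£3710.27

1 January – 22 May 2003: 142 days, exemption £48000 → (£219000 − £48000) × 2.8% × 142/365 = £1862.7288
23 May – 31 December 2003: 223 days, exemption £111000 → (£219000 − £111000) × 2.8% × 223/365 = £1847.5397
Total = £3710.2685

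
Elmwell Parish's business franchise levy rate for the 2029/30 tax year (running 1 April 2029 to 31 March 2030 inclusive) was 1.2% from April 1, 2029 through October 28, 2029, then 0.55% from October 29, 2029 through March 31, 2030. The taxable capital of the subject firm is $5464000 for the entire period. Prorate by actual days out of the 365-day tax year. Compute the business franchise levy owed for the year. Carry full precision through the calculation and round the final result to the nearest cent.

April 1 – October 28, 2029: 211 days at 1.2% → $5464000 × 1.2% × 211/365 = $37903.6932
October 29, 2029 – March 31, 2030: 154 days at 0.55% → $5464000 × 0.55% × 154/365 = $12679.4740
Total = $50583.1671

$50583.17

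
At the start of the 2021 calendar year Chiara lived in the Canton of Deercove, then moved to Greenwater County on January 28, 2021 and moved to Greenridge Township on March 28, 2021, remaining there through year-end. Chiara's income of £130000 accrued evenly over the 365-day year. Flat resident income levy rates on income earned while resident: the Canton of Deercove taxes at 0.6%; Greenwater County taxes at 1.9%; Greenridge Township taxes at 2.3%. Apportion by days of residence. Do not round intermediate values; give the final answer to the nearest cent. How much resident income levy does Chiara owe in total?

£2742.47

The Canton of Deercove, January 1 – January 27, 2021: 27 days → £130000 × 0.6% × 27/365 = £57.6986
Greenwater County, January 28 – March 27, 2021: 59 days → £130000 × 1.9% × 59/365 = £399.2603
Greenridge Township, March 28 – December 31, 2021: 279 days → £130000 × 2.3% × 279/365 = £2285.5068
Total = £2742.4658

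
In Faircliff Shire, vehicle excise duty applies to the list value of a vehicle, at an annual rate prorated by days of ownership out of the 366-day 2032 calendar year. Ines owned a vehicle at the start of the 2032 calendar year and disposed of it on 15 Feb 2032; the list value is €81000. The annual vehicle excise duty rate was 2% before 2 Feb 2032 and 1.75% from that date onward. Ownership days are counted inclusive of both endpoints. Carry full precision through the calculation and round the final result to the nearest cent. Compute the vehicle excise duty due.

1 Jan – 1 Feb 2032: 32 days at 2% → €81000 × 2% × 32/366 = €141.6393
2 Feb – 15 Feb 2032: 14 days at 1.75% → €81000 × 1.75% × 14/366 = €54.2213
Total = €195.8607

€195.86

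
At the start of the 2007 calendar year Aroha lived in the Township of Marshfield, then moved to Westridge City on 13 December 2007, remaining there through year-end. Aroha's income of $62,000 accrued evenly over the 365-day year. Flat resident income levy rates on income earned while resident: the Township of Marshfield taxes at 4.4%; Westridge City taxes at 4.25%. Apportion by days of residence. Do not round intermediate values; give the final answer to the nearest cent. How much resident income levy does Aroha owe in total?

$2,723.16

The Township of Marshfield, 1 January – 12 December 2007: 346 days → $62,000 × 4.4% × 346/365 = $2,585.9945
Westridge City, 13 December – 31 December 2007: 19 days → $62,000 × 4.25% × 19/365 = $137.1644
Total = $2,723.1589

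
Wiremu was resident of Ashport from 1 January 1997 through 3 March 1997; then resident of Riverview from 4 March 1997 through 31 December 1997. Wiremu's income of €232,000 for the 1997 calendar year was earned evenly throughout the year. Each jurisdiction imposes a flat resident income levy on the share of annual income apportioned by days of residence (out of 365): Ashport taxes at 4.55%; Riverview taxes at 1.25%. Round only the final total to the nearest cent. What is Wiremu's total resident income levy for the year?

€4,200.47

Ashport, 1 January – 3 March 1997: 62 days → €232,000 × 4.55% × 62/365 = €1,793.0740
Riverview, 4 March – 31 December 1997: 303 days → €232,000 × 1.25% × 303/365 = €2,407.3973
Total = €4,200.4712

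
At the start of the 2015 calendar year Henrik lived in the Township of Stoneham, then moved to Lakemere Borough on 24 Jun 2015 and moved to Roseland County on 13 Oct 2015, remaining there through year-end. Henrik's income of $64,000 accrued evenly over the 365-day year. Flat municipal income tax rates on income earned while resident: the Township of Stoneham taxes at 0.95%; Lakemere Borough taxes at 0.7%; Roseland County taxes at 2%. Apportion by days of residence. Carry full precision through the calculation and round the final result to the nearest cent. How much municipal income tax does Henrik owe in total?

$706.63

The Township of Stoneham, 1 Jan – 23 Jun 2015: 174 days → $64,000 × 0.95% × 174/365 = $289.8411
Lakemere Borough, 24 Jun – 12 Oct 2015: 111 days → $64,000 × 0.7% × 111/365 = $136.2411
Roseland County, 13 Oct – 31 Dec 2015: 80 days → $64,000 × 2% × 80/365 = $280.5479
Total = $706.6301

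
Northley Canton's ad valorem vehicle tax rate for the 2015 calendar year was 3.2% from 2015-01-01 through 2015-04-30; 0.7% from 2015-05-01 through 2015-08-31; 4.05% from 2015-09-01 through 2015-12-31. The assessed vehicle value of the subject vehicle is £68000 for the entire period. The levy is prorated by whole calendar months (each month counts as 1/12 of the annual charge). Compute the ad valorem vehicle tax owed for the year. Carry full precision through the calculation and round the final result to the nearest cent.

£1802.00

2015-01-01 to 2015-04-30: 4 months at 3.2% → £68000 × 3.2% × 4/12 = £725.3333
2015-05-01 to 2015-08-31: 4 months at 0.7% → £68000 × 0.7% × 4/12 = £158.6667
2015-09-01 to 2015-12-31: 4 months at 4.05% → £68000 × 4.05% × 4/12 = £918.0000
Total = £1802.0000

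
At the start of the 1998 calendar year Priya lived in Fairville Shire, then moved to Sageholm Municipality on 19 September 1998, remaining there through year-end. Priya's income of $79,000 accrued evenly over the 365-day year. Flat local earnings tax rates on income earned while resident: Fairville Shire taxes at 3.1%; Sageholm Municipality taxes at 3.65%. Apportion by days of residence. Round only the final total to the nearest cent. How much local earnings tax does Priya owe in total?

Fairville Shire, 1 January – 18 September 1998: 261 days → $79,000 × 3.1% × 261/365 = $1,751.2027
Sageholm Municipality, 19 September – 31 December 1998: 104 days → $79,000 × 3.65% × 104/365 = $821.6000
Total = $2,572.8027

$2,572.80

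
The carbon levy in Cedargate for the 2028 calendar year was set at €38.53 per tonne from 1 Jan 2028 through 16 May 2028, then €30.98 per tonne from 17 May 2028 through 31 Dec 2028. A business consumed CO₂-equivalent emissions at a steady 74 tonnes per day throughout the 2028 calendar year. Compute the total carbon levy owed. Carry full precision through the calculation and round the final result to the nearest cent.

€915,604.22

1 Jan – 16 May 2028: 137 days × 74 tonnes/day = 10,138 tonnes at €38.53/tonne → €390,617.14
17 May – 31 Dec 2028: 229 days × 74 tonnes/day = 16,946 tonnes at €30.98/tonne → €524,987.08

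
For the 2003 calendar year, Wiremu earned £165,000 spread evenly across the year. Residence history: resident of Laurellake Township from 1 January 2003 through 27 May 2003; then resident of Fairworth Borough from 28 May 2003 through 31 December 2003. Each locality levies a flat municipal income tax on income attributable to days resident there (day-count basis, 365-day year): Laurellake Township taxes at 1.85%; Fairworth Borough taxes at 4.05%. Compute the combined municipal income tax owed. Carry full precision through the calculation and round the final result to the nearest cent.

£5,220.55

Laurellake Township, 1 January – 27 May 2003: 147 days → £165,000 × 1.85% × 147/365 = £1,229.3630
Fairworth Borough, 28 May – 31 December 2003: 218 days → £165,000 × 4.05% × 218/365 = £3,991.1918
Total = £5,220.5548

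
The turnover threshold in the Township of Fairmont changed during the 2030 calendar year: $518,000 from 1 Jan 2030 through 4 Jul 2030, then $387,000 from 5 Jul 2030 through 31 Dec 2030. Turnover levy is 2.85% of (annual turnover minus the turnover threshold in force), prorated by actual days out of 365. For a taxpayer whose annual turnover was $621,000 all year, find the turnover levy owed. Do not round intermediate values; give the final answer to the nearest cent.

1 Jan – 4 Jul 2030: 185 days, exemption $518,000 → ($621,000 − $518,000) × 2.85% × 185/365 = $1,487.8562
5 Jul – 31 Dec 2030: 180 days, exemption $387,000 → ($621,000 − $387,000) × 2.85% × 180/365 = $3,288.8219
Total = $4,776.6781

$4,776.68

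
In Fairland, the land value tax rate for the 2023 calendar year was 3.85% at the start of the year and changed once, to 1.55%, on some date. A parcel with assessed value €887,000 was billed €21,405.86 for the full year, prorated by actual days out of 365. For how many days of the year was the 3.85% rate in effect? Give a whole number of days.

Let d = days at the first rate; then 365 − d days at the second rate.
€887,000 × [3.85%·d + 1.55%·(365−d)] / 365 = €21,405.86
Solving gives d = 137, so the new rate took effect on 18 May 2023.

137 days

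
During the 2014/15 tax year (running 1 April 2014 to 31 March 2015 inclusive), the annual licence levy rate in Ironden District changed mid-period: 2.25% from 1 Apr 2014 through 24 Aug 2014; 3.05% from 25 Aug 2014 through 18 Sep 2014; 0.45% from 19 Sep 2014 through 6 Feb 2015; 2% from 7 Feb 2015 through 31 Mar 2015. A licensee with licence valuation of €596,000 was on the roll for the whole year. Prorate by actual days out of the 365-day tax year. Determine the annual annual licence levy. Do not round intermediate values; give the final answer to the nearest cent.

1 Apr – 24 Aug 2014: 146 days at 2.25% → €596,000 × 2.25% × 146/365 = €5,364.0000
25 Aug – 18 Sep 2014: 25 days at 3.05% → €596,000 × 3.05% × 25/365 = €1,245.0685
19 Sep 2014 – 6 Feb 2015: 141 days at 0.45% → €596,000 × 0.45% × 141/365 = €1,036.0603
7 Feb – 31 Mar 2015: 53 days at 2% → €596,000 × 2% × 53/365 = €1,730.8493
Total = €9,375.9781

€9,375.98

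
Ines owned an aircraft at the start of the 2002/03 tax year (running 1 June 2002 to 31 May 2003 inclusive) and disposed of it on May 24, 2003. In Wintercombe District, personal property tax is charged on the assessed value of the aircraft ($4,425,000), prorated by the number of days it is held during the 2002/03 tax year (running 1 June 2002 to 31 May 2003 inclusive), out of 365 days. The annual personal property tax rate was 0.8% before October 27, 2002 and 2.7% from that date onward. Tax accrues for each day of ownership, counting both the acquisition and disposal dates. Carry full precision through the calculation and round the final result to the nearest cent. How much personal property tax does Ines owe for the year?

June 1 – October 26, 2002: 148 days at 0.8% → $4,425,000 × 0.8% × 148/365 = $14,353.9726
October 27, 2002 – May 24, 2003: 210 days at 2.7% → $4,425,000 × 2.7% × 210/365 = $68,739.0411
Total = $83,093.0137

$83,093.01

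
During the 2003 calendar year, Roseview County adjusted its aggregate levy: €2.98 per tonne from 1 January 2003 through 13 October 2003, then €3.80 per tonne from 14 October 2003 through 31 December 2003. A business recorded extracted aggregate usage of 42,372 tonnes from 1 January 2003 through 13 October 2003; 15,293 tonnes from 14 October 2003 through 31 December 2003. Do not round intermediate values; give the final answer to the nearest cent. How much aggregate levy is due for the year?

€184,381.96

1 January – 13 October 2003: 42,372 tonnes at €2.98/tonne → €126,268.56
14 October – 31 December 2003: 15,293 tonnes at €3.80/tonne → €58,113.40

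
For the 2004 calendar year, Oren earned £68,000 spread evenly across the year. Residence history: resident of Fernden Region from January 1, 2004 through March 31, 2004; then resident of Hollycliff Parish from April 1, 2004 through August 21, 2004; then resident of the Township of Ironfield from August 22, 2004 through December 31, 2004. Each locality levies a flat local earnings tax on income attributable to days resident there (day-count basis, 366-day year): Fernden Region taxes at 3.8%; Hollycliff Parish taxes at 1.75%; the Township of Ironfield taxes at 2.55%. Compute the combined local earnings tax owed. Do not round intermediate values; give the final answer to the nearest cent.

£1,732.79

Fernden Region, January 1 – March 31, 2004: 91 days → £68,000 × 3.8% × 91/366 = £642.4699
Hollycliff Parish, April 1 – August 21, 2004: 143 days → £68,000 × 1.75% × 143/366 = £464.9454
The Township of Ironfield, August 22 – December 31, 2004: 132 days → £68,000 × 2.55% × 132/366 = £625.3770
Total = £1,732.7923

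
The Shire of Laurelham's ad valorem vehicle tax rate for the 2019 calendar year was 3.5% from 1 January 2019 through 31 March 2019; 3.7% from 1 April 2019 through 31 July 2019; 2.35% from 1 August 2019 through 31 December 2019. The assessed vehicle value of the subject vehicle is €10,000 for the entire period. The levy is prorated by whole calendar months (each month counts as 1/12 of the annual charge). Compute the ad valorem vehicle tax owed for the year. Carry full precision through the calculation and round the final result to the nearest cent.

1 January – 31 March 2019: 3 months at 3.5% → €10,000 × 3.5% × 3/12 = €87.5000
1 April – 31 July 2019: 4 months at 3.7% → €10,000 × 3.7% × 4/12 = €123.3333
1 August – 31 December 2019: 5 months at 2.35% → €10,000 × 2.35% × 5/12 = €97.9167
Total = €308.7500

€308.75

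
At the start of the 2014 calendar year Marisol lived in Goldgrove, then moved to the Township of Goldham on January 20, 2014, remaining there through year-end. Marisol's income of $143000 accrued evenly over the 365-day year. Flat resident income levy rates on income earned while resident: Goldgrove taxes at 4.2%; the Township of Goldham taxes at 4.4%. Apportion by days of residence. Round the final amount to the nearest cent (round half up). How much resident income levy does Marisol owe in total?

$6277.11

Goldgrove, January 1 – January 19, 2014: 19 days → $143000 × 4.2% × 19/365 = $312.6411
The Township of Goldham, January 20 – December 31, 2014: 346 days → $143000 × 4.4% × 346/365 = $5964.4712
Total = $6277.1123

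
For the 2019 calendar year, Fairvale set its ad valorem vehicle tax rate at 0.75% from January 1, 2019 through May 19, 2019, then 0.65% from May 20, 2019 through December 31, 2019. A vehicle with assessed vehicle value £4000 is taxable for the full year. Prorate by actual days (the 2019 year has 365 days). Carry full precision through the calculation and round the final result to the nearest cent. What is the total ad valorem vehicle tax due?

£27.52

January 1 – May 19, 2019: 139 days at 0.75% → £4000 × 0.75% × 139/365 = £11.4247
May 20 – December 31, 2019: 226 days at 0.65% → £4000 × 0.65% × 226/365 = £16.0986
Total = £27.5233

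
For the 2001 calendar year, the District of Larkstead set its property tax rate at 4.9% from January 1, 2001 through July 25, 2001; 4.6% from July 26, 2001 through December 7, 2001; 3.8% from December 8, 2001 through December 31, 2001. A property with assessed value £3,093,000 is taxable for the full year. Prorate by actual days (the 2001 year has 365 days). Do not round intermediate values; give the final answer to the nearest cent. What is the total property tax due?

£145,887.91

January 1 – July 25, 2001: 206 days at 4.9% → £3,093,000 × 4.9% × 206/365 = £85,536.2795
July 26 – December 7, 2001: 135 days at 4.6% → £3,093,000 × 4.6% × 135/365 = £52,623.3699
December 8 – December 31, 2001: 24 days at 3.8% → £3,093,000 × 3.8% × 24/365 = £7,728.2630
Total = £145,887.9123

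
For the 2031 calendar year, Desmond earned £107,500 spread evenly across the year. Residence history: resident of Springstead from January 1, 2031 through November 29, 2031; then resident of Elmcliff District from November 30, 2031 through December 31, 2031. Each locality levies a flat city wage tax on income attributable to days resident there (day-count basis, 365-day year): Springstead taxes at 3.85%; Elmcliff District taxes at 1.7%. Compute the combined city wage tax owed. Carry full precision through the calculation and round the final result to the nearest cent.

Springstead, January 1 – November 29, 2031: 333 days → £107,500 × 3.85% × 333/365 = £3,775.9007
Elmcliff District, November 30 – December 31, 2031: 32 days → £107,500 × 1.7% × 32/365 = £160.2192
Total = £3,936.1199

£3,936.12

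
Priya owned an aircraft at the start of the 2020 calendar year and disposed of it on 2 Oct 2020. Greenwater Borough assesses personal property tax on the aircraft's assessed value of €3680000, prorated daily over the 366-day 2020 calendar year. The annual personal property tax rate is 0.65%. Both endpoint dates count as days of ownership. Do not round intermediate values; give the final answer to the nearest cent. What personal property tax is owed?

€18038.03

Days held (1 Jan – 2 Oct 2020): 276 out of 366
Tax = €3680000 × 0.65% × 276/366 = €18038.0328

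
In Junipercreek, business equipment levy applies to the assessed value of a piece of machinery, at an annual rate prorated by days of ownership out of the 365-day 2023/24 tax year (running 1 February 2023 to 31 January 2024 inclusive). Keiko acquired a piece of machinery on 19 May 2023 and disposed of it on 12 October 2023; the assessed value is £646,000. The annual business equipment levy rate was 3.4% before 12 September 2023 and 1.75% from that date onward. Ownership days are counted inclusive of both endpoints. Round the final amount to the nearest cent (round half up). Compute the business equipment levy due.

19 May – 11 September 2023: 116 days at 3.4% → £646,000 × 3.4% × 116/365 = £6,980.3397
12 September – 12 October 2023: 31 days at 1.75% → £646,000 × 1.75% × 31/365 = £960.1507
Total = £7,940.4904

£7,940.49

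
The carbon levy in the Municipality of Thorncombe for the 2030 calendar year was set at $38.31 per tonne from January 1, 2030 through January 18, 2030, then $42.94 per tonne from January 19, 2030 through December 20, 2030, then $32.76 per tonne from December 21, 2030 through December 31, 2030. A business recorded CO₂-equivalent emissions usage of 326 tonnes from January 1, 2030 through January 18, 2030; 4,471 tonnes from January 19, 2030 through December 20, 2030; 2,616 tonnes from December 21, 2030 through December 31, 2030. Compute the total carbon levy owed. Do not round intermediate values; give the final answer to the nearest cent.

$290173.96

January 1 – January 18, 2030: 326 tonnes at $38.31/tonne → $12489.06
January 19 – December 20, 2030: 4,471 tonnes at $42.94/tonne → $191984.74
December 21 – December 31, 2030: 2,616 tonnes at $32.76/tonne → $85700.16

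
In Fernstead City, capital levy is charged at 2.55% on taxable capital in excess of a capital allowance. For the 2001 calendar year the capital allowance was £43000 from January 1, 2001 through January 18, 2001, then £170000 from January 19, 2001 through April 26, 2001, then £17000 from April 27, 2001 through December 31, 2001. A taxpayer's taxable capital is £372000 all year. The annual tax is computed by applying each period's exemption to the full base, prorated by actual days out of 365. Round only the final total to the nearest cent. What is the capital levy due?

£7972.28

January 1 – January 18, 2001: 18 days, exemption £43000 → (£372000 − £43000) × 2.55% × 18/365 = £413.7288
January 19 – April 26, 2001: 98 days, exemption £170000 → (£372000 − £170000) × 2.55% × 98/365 = £1383.0082
April 27 – December 31, 2001: 249 days, exemption £17000 → (£372000 − £17000) × 2.55% × 249/365 = £6175.5411
Total = £7972.2781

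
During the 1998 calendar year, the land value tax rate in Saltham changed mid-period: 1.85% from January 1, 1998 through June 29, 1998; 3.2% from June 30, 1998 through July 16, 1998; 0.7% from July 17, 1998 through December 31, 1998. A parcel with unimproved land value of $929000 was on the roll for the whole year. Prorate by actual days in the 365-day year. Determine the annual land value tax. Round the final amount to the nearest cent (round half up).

January 1 – June 29, 1998: 180 days at 1.85% → $929000 × 1.85% × 180/365 = $8475.5342
June 30 – July 16, 1998: 17 days at 3.2% → $929000 × 3.2% × 17/365 = $1384.5918
July 17 – December 31, 1998: 168 days at 0.7% → $929000 × 0.7% × 168/365 = $2993.1616
Total = $12853.2877

$12853.29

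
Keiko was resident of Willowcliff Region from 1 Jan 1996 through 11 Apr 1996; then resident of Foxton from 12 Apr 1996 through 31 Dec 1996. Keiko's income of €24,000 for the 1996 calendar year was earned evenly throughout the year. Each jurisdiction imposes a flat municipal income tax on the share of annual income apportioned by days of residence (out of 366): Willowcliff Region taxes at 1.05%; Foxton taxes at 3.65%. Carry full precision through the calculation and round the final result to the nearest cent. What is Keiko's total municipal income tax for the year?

€702.10

Willowcliff Region, 1 Jan – 11 Apr 1996: 102 days → €24,000 × 1.05% × 102/366 = €70.2295
Foxton, 12 Apr – 31 Dec 1996: 264 days → €24,000 × 3.65% × 264/366 = €631.8689
Total = €702.0984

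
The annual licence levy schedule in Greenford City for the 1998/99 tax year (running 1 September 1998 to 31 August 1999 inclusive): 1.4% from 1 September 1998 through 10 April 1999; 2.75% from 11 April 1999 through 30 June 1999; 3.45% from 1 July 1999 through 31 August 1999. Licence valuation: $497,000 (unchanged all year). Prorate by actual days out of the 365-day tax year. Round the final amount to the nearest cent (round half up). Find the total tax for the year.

1 September 1998 – 10 April 1999: 222 days at 1.4% → $497,000 × 1.4% × 222/365 = $4,231.9890
11 April – 30 June 1999: 81 days at 2.75% → $497,000 × 2.75% × 81/365 = $3,033.0616
1 July – 31 August 1999: 62 days at 3.45% → $497,000 × 3.45% × 62/365 = $2,912.5562
Total = $10,177.6068

$10,177.61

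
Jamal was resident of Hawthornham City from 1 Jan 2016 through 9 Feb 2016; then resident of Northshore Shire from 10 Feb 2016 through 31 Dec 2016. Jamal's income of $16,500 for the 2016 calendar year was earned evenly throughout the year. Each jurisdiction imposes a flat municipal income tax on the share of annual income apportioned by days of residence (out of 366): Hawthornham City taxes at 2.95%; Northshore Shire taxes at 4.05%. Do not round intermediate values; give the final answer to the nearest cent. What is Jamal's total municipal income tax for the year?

Hawthornham City, 1 Jan – 9 Feb 2016: 40 days → $16,500 × 2.95% × 40/366 = $53.1967
Northshore Shire, 10 Feb – 31 Dec 2016: 326 days → $16,500 × 4.05% × 326/366 = $595.2172
Total = $648.4139

$648.41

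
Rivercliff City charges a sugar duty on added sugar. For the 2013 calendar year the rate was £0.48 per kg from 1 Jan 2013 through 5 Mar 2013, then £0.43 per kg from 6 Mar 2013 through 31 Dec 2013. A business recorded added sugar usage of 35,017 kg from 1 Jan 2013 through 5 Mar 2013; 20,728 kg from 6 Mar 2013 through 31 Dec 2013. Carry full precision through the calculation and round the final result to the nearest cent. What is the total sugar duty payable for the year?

1 Jan – 5 Mar 2013: 35,017 kg at £0.48/kg → £16808.16
6 Mar – 31 Dec 2013: 20,728 kg at £0.43/kg → £8913.04

£25721.20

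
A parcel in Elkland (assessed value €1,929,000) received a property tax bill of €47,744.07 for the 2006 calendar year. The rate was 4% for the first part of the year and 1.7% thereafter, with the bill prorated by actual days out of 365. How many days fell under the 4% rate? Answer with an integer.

123 days

Let d = days at the first rate; then 365 − d days at the second rate.
€1,929,000 × [4%·d + 1.7%·(365−d)] / 365 = €47,744.07
Solving gives d = 123, so the new rate took effect on 4 May 2006.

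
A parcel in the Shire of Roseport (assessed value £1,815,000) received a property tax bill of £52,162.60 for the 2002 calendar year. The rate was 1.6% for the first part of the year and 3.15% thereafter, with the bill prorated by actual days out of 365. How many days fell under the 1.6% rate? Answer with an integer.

65 days

Let d = days at the first rate; then 365 − d days at the second rate.
£1,815,000 × [1.6%·d + 3.15%·(365−d)] / 365 = £52,162.60
Solving gives d = 65, so the new rate took effect on 7 March 2002.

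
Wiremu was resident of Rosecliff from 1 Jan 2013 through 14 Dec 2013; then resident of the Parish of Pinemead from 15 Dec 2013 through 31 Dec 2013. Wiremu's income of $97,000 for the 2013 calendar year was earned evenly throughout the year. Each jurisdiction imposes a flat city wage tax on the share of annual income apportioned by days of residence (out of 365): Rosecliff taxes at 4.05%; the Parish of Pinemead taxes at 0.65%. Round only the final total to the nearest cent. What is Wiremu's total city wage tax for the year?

$3,774.89

Rosecliff, 1 Jan – 14 Dec 2013: 348 days → $97,000 × 4.05% × 348/365 = $3,745.5288
The Parish of Pinemead, 15 Dec – 31 Dec 2013: 17 days → $97,000 × 0.65% × 17/365 = $29.3658
Total = $3,774.8945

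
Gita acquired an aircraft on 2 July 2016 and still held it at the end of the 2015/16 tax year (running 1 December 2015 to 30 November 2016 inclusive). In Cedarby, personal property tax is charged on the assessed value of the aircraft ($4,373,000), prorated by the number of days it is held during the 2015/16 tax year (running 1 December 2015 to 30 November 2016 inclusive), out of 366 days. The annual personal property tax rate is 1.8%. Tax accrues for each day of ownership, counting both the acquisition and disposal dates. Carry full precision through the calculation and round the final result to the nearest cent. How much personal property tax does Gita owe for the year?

Days held (2 July – 30 November 2016): 152 out of 366
Tax = $4,373,000 × 1.8% × 152/366 = $32,689.9672

$32,689.97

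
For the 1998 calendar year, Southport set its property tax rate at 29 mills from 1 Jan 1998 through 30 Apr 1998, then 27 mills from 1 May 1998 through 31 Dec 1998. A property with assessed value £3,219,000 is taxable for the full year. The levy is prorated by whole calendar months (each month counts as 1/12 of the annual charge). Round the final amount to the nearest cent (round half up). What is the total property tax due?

1 Jan – 30 Apr 1998: 4 months at 29 mills → £3,219,000 × 2.9% × 4/12 = £31,117.0000
1 May – 31 Dec 1998: 8 months at 27 mills → £3,219,000 × 2.7% × 8/12 = £57,942.0000
Total = £89,059.0000

£89,059.00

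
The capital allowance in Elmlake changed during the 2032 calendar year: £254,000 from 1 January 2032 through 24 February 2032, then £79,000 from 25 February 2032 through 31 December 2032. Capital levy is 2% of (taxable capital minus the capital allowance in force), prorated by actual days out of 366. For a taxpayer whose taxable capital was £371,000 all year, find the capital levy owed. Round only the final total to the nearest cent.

£5,314.04

1 January – 24 February 2032: 55 days, exemption £254,000 → (£371,000 − £254,000) × 2% × 55/366 = £351.6393
25 February – 31 December 2032: 311 days, exemption £79,000 → (£371,000 − £79,000) × 2% × 311/366 = £4,962.4044
Total = £5,314.0437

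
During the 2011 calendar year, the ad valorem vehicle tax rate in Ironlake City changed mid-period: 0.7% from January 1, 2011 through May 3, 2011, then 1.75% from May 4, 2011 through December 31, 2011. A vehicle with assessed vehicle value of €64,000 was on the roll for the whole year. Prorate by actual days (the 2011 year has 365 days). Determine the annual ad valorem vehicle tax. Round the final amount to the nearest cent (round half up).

January 1 – May 3, 2011: 123 days at 0.7% → €64,000 × 0.7% × 123/365 = €150.9699
May 4 – December 31, 2011: 242 days at 1.75% → €64,000 × 1.75% × 242/365 = €742.5753
Total = €893.5452

€893.55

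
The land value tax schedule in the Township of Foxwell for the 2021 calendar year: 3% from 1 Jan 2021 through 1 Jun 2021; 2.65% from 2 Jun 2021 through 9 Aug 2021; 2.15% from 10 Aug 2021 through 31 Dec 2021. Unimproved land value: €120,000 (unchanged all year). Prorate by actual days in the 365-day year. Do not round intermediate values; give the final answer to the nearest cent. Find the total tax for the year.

€3,118.19

1 Jan – 1 Jun 2021: 152 days at 3% → €120,000 × 3% × 152/365 = €1,499.1781
2 Jun – 9 Aug 2021: 69 days at 2.65% → €120,000 × 2.65% × 69/365 = €601.1507
10 Aug – 31 Dec 2021: 144 days at 2.15% → €120,000 × 2.15% × 144/365 = €1,017.8630
Total = €3,118.1918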